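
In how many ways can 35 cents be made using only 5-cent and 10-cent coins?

We need non-negative integers (x, y) with 5x + 10y = 35.
For each x from 0 to 7, check if (35 - 5x) is a non-negative multiple of 10.
Solutions (x, y): (1,3), (3,2), (5,1), (7,0)
Count: 4

4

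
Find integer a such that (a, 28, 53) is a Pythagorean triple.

a² = c² - b² = 53² - 28² = 2809 - 784 = 2025
a = sqrt(2025) = 45

45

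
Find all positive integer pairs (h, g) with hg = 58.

The positive divisors of 58 are: 1, 2, 29, 58.
Each divisor d gives the pair (d, 58/d):
(1, 58), (2, 29), (29, 2), (58, 1)

(1, 58), (2, 29), (29, 2), (58, 1)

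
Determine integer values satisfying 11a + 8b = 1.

Step 1: Check solvability.
gcd(11, 8) = 1
Since 1 divides 1, solutions exist.

Step 2: Apply extended Euclidean algorithm to find gcd.
We find integers such that 11*x0 + 8*y0 = 1

Step 3: Scale the particular solution.
Multiply by 1/1 = 1:
a = 3, b = -4

Step 4: Verify.
11*(3) + 8*(-4) = 1 = 1 ✓

a = 3, b = -4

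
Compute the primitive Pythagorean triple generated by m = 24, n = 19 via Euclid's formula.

a = m² - n² = 576 - 361 = 215
b = 2mn = 2·24·19 = 912
c = m² + n² = 576 + 361 = 937
Verify: 215² + 912² = 46225 + 831744 = 877969 = 937² ✓

(215, 912, 937)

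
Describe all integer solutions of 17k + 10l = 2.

Step 1: Compute gcd(17, 10) = 1.
Since 1 divides 2, solutions exist.

Step 2: Find a particular solution using extended Euclidean algorithm.
We get k₀ = 6, l₀ = -10.
Check: 17*6 + 10*-10 = 2 = 2 ✓

Step 3: Write the general solution.
k = 6 + (10/1)t = 6 + 10t
l = -10 - (17/1)t = -10 - 17t
for any integer t.

k = 6 + 10t, l = -10 - 17t for integer t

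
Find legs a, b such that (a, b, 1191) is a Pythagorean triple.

We need a² + b² = 1191² = 1418481.
Trying: 975² + 684² = 950625 + 467856 = 1418481 ✓

(975, 684, 1191)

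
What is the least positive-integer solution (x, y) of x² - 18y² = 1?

We seek the smallest positive integers (x, y) with x² - 18y² = 1, i.e., x² = 18y² + 1.
Try successive y values:
y = 1: x² = 18·1² + 1 = 19, not a perfect square
y = 2: x² = 18·2² + 1 = 73, not a perfect square
y = 3: x² = 18·3² + 1 = 163, not a perfect square
... continuing the search (or via continued fractions) ...
y = 4: x² = 18·4² + 1 = 289, x = 17 ✓

Verify: 17² - 18·4² = 289 - 288 = 1 ✓

x = 17, y = 4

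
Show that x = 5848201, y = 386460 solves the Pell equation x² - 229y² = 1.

Compute x² = 5848201² = 34201454936401
Compute 229y² = 229·386460² = 229·149351331600 = 34201454936400
x² - 229y² = 34201454936401 - 34201454936400 = 1
Since this equals 1, (5848201, 386460) is a solution.

Yes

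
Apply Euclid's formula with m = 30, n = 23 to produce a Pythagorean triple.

a = m² - n² = 30² - 23² = 900 - 529 = 371
b = 2mn = 2·30·23 = 1380
c = m² + n² = 900 + 529 = 1429
Verify: 371² + 1380² = 137641 + 1904400 = 2042041 = 1429² ✓

(371, 1380, 1429)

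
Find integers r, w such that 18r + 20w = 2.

Step 1: Check solvability.
gcd(18, 20) = 2
Since 2 divides 2, solutions exist.

Step 2: Apply extended Euclidean algorithm to find gcd.
We find integers such that 18*x0 + 20*y0 = 2

Step 3: Scale the particular solution.
Multiply by 2/2 = 1:
r = -1, w = 1

Step 4: Verify.
18*(-1) + 20*(1) = 2 = 2 ✓

r = -1, w = 1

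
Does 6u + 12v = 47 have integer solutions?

Step 1: Compute gcd(6, 12).
gcd(6, 12) = 6

Step 2: Check divisibility.
Does 6 divide 47? 47 = 6 x 7 + 5, so no.

By the theorem on linear Diophantine equations, 6u + 12v = 47 has integer solutions if and only if gcd(6, 12) divides 47. Since 6 does not divide 47, no solutions exist.

No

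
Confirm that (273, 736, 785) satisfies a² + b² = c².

Compute a² + b² = 273² + 736² = 74529 + 541696 = 616225
Compute c² = 785² = 616225
Since 616225 = 616225, confirmed.

Yes, it is a Pythagorean triple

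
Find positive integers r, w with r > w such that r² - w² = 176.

Factor: r² - w² = (r+w)(r-w) = 176.
We need two factors of 176 with the same parity.
Use r+w = 88 and r-w = 2 (product 88·2 = 176).
Adding: 2r = 90, so r = 45.
Subtracting: 2w = 86, so w = 43.
Check: 45² - 43² = 2025 - 1849 = 176 ✓

r = 45, w = 43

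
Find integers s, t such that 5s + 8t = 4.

Step 1: Check solvability.
gcd(5, 8) = 1
Since 1 divides 4, solutions exist.

Step 2: Apply extended Euclidean algorithm to find gcd.
We find integers such that 5*x0 + 8*y0 = 1

Step 3: Scale the particular solution.
Multiply by 4/1 = 4:
s = -12, t = 8

Step 4: Verify.
5*(-12) + 8*(8) = 4 = 4 ✓

s = -12, t = 8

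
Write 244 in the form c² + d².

We need to find integers c, d > 0 such that c² + d² = 244.
Trying c = 10: d² = 244 - 10² = 244 - 100 = 144
d = 12
Check: 10² + 12² = 100 + 144 = 244 ✓

244 = 10² + 12²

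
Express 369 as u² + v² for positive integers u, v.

We need to find integers u, v > 0 such that u² + v² = 369.
Trying u = 12: v² = 369 - 12² = 369 - 144 = 225
v = 15
Check: 12² + 15² = 144 + 225 = 369 ✓

369 = 12² + 15²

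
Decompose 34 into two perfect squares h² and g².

We need to find integers h, g > 0 such that h² + g² = 34.
Trying h = 3: g² = 34 - 3² = 34 - 9 = 25
g = 5
Check: 3² + 5² = 9 + 25 = 34 ✓

34 = 3² + 5²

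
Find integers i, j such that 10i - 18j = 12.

Step 1: Check solvability.
gcd(10, 18) = 2
Since 2 divides 12, solutions exist.

Step 2: Apply extended Euclidean algorithm to find gcd.
We find integers such that 10*x0 + 18*y0 = 2

Step 3: Scale the particular solution.
Multiply by 12/2 = 6:
i = 12, j = 6

Step 4: Verify.
10*(12) - 18*(6) = 12 = 12 ✓

i = 12, j = 6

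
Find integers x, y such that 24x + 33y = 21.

Step 1: Check solvability.
gcd(24, 33) = 3
Since 3 divides 21, solutions exist.

Step 2: Apply extended Euclidean algorithm to find gcd.
We find integers such that 24*x0 + 33*y0 = 3

Step 3: Scale the particular solution.
Multiply by 21/3 = 7:
x = -28, y = 21

Step 4: Verify.
24*(-28) + 33*(21) = 21 = 21 ✓

x = -28, y = 21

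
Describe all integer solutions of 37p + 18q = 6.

Step 1: Compute gcd(37, 18) = 1.
Since 1 divides 6, solutions exist.

Step 2: Find a particular solution using extended Euclidean algorithm.
We get p₀ = 6, q₀ = -12.
Check: 37*6 + 18*-12 = 6 = 6 ✓

Step 3: Write the general solution.
p = 6 + (18/1)t = 6 + 18t
q = -12 - (37/1)t = -12 - 37t
for any integer t.

p = 6 + 18t, q = -12 - 37t for integer t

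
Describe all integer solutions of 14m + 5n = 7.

Step 1: Compute gcd(14, 5) = 1.
Since 1 divides 7, solutions exist.

Step 2: Find a particular solution using extended Euclidean algorithm.
We get m₀ = -7, n₀ = 21.
Check: 14*-7 + 5*21 = 7 = 7 ✓

Step 3: Write the general solution.
m = -7 + (5/1)t = -7 + 5t
n = 21 - (14/1)t = 21 - 14t
for any integer t.

m = -7 + 5t, n = 21 - 14t for integer t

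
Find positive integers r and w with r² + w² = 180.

We need to find integers r, w > 0 such that r² + w² = 180.
Trying r = 6: w² = 180 - 6² = 180 - 36 = 144
w = 12
Check: 6² + 12² = 36 + 144 = 180 ✓

180 = 6² + 12²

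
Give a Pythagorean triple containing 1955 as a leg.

We need the other leg and hypotenuse such that 1955² + x² = c².
Take x = 600, c = 2045: 1955² + 600² = 3822025 + 360000 = 4182025 = 2045² ✓
Triple: (1955, 600, 2045)

(1955, 600, 2045)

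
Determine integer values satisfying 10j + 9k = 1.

Step 1: Check solvability.
gcd(10, 9) = 1
Since 1 divides 1, solutions exist.

Step 2: Apply extended Euclidean algorithm to find gcd.
We find integers such that 10*x0 + 9*y0 = 1

Step 3: Scale the particular solution.
Multiply by 1/1 = 1:
j = 1, k = -1

Step 4: Verify.
10*(1) + 9*(-1) = 1 = 1 ✓

j = 1, k = -1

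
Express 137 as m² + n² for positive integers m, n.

We need to find integers m, n > 0 such that m² + n² = 137.
Trying m = 4: n² = 137 - 4² = 137 - 16 = 121
n = 11
Check: 4² + 11² = 16 + 121 = 137 ✓

137 = 4² + 11²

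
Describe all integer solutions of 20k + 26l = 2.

Step 1: Compute gcd(20, 26) = 2.
Since 2 divides 2, solutions exist.

Step 2: Find a particular solution using extended Euclidean algorithm.
We get k₀ = 4, l₀ = -3.
Check: 20*4 + 26*-3 = 2 = 2 ✓

Step 3: Write the general solution.
k = 4 + (26/2)t = 4 + 13t
l = -3 - (20/2)t = -3 - 10t
for any integer t.

k = 4 + 13t, l = -3 - 10t for integer t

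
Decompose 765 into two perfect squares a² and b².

We need to find integers a, b > 0 such that a² + b² = 765.
Trying a = 6: b² = 765 - 6² = 765 - 36 = 729
b = 27
Check: 6² + 27² = 36 + 729 = 765 ✓

765 = 6² + 27²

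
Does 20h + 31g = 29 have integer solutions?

Step 1: Compute gcd(20, 31).
gcd(20, 31) = 1

Step 2: Check divisibility.
Does 1 divide 29? 29 = 1 x 29, so yes.

By the theorem on linear Diophantine equations, 20h + 31g = 29 has integer solutions if and only if gcd(20, 31) divides 29. Since 1 | 29, solutions exist.

Yes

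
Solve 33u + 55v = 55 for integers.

Step 1: Check solvability.
gcd(33, 55) = 11
Since 11 divides 55, solutions exist.

Step 2: Apply extended Euclidean algorithm to find gcd.
We find integers such that 33*x0 + 55*y0 = 11

Step 3: Scale the particular solution.
Multiply by 55/11 = 5:
u = 10, v = -5

Step 4: Verify.
33*(10) + 55*(-5) = 55 = 55 ✓

u = 10, v = -5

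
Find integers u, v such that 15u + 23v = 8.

Step 1: Check solvability.
gcd(15, 23) = 1
Since 1 divides 8, solutions exist.

Step 2: Apply extended Euclidean algorithm to find gcd.
We find integers such that 15*x0 + 23*y0 = 1

Step 3: Scale the particular solution.
Multiply by 8/1 = 8:
u = -24, v = 16

Step 4: Verify.
15*(-24) + 23*(16) = 8 = 8 ✓

u = -24, v = 16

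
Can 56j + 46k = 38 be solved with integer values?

Step 1: Compute gcd(56, 46).
gcd(56, 46) = 2

Step 2: Check divisibility.
Does 2 divide 38? 38 = 2 x 19, so yes.

By the theorem on linear Diophantine equations, 56j + 46k = 38 has integer solutions if and only if gcd(56, 46) divides 38. Since 2 | 38, solutions exist.

Yes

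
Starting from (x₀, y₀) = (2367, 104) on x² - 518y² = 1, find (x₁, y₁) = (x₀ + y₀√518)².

Solutions to x² - Dy² = 1 are generated by powers of (x₀ + y₀√D).
The next solution satisfies x₁ + y₁√518 = (x₀ + y₀√518)², giving:
x₁ = x₀² + 518y₀² = 2367² + 518·104² = 5602689 + 5602688 = 11205377
y₁ = 2x₀y₀ = 2·2367·104 = 492336

Verify: 11205377² - 518·492336² = 125560473712129 - 125560473712128 = 1 ✓

x = 11205377, y = 492336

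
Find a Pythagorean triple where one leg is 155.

We need the other leg and hypotenuse such that 155² + x² = c².
Take x = 468, c = 493: 155² + 468² = 24025 + 219024 = 243049 = 493² ✓
Triple: (155, 468, 493)

(155, 468, 493)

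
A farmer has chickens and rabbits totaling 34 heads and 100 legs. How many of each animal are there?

Let c = chickens, r = rabbits.
Heads: c + r = 34
Legs: 2c + 4r = 100
From the first equation, c = 34 - r. Substitute:
2(34 - r) + 4r = 100
68 + 2r = 100
r = (100 - 68)/2 = 16
c = 34 - 16 = 18

Chickens: 18, Rabbits: 16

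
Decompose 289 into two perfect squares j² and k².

We need to find integers j, k > 0 such that j² + k² = 289.
Trying j = 8: k² = 289 - 8² = 289 - 64 = 225
k = 15
Check: 8² + 15² = 64 + 225 = 289 ✓

289 = 8² + 15²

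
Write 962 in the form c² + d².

We need to find integers c, d > 0 such that c² + d² = 962.
Trying c = 1: d² = 962 - 1² = 962 - 1 = 961
d = 31
Check: 1² + 31² = 1 + 961 = 962 ✓

962 = 1² + 31²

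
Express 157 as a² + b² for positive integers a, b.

We need to find integers a, b > 0 such that a² + b² = 157.
Trying a = 6: b² = 157 - 6² = 157 - 36 = 121
b = 11
Check: 6² + 11² = 36 + 121 = 157 ✓

157 = 6² + 11²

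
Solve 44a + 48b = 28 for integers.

Step 1: Check solvability.
gcd(44, 48) = 4
Since 4 divides 28, solutions exist.

Step 2: Apply extended Euclidean algorithm to find gcd.
We find integers such that 44*x0 + 48*y0 = 4

Step 3: Scale the particular solution.
Multiply by 28/4 = 7:
a = -7, b = 7

Step 4: Verify.
44*(-7) + 48*(7) = 28 = 28 ✓

a = -7, b = 7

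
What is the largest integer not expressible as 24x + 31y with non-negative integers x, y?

For two coprime denominations a and b, the Frobenius number (largest value not representable as a non-negative combination) is ab - a - b.
Here gcd(24, 31) = 1, so they are coprime.
F(24, 31) = 24·31 - 24 - 31 = 744 - 55 = 689

689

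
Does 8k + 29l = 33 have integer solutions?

Step 1: Compute gcd(8, 29).
gcd(8, 29) = 1

Step 2: Check divisibility.
Does 1 divide 33? 33 = 1 x 33, so yes.

By the theorem on linear Diophantine equations, 8k + 29l = 33 has integer solutions if and only if gcd(8, 29) divides 33. Since 1 | 33, solutions exist.

Yes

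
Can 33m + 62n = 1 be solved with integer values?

Step 1: Compute gcd(33, 62).
gcd(33, 62) = 1

Step 2: Check divisibility.
Does 1 divide 1? 1 = 1 x 1, so yes.

By the theorem on linear Diophantine equations, 33m + 62n = 1 has integer solutions if and only if gcd(33, 62) divides 1. Since 1 | 1, solutions exist.

Yes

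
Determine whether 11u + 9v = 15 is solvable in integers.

Step 1: Compute gcd(11, 9).
gcd(11, 9) = 1

Step 2: Check divisibility.
Does 1 divide 15? 15 = 1 x 15, so yes.

By the theorem on linear Diophantine equations, 11u + 9v = 15 has integer solutions if and only if gcd(11, 9) divides 15. Since 1 | 15, solutions exist.

Yes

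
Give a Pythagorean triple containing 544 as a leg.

We need the other leg and hypotenuse such that 544² + x² = c².
Take x = 33, c = 545: 544² + 33² = 295936 + 1089 = 297025 = 545² ✓
Triple: (33, 544, 545)

(33, 544, 545)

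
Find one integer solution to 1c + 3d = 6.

Step 1: Check solvability.
gcd(1, 3) = 1
Since 1 divides 6, solutions exist.

Step 2: Apply extended Euclidean algorithm to find gcd.
We find integers such that 1*x0 + 3*y0 = 1

Step 3: Scale the particular solution.
Multiply by 6/1 = 6:
c = 6, d = 0

Step 4: Verify.
1*(6) + 3*(0) = 6 = 6 ✓

c = 6, d = 0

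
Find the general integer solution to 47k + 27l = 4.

Step 1: Compute gcd(47, 27) = 1.
Since 1 divides 4, solutions exist.

Step 2: Find a particular solution using extended Euclidean algorithm.
We get k₀ = -16, l₀ = 28.
Check: 47*-16 + 27*28 = 4 = 4 ✓

Step 3: Write the general solution.
k = -16 + (27/1)t = -16 + 27t
l = 28 - (47/1)t = 28 - 47t
for any integer t.

k = -16 + 27t, l = 28 - 47t for integer t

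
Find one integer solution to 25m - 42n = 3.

Step 1: Check solvability.
gcd(25, 42) = 1
Since 1 divides 3, solutions exist.

Step 2: Apply extended Euclidean algorithm to find gcd.
We find integers such that 25*x0 + 42*y0 = 1

Step 3: Scale the particular solution.
Multiply by 3/1 = 3:
m = -15, n = -9

Step 4: Verify.
25*(-15) - 42*(-9) = 3 = 3 ✓

m = -15, n = -9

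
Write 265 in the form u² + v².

We need to find integers u, v > 0 such that u² + v² = 265.
Trying u = 3: v² = 265 - 3² = 265 - 9 = 256
v = 16
Check: 3² + 16² = 9 + 256 = 265 ✓

265 = 3² + 16²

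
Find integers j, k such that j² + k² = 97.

We need to find integers j, k > 0 such that j² + k² = 97.
Trying j = 4: k² = 97 - 4² = 97 - 16 = 81
k = 9
Check: 4² + 9² = 16 + 81 = 97 ✓

97 = 4² + 9²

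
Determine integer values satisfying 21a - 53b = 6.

Step 1: Check solvability.
gcd(21, 53) = 1
Since 1 divides 6, solutions exist.

Step 2: Apply extended Euclidean algorithm to find gcd.
We find integers such that 21*x0 + 53*y0 = 1

Step 3: Scale the particular solution.
Multiply by 6/1 = 6:
a = -30, b = -12

Step 4: Verify.
21*(-30) - 53*(-12) = 6 = 6 ✓

a = -30, b = -12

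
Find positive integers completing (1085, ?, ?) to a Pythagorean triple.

We need the other leg and hypotenuse such that 1085² + x² = c².
Take x = 3276, c = 3451: 1085² + 3276² = 1177225 + 10732176 = 11909401 = 3451² ✓
Triple: (1085, 3276, 3451)

(1085, 3276, 3451)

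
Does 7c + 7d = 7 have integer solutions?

Step 1: Compute gcd(7, 7).
gcd(7, 7) = 7

Step 2: Check divisibility.
Does 7 divide 7? 7 = 7 x 1, so yes.

By the theorem on linear Diophantine equations, 7c + 7d = 7 has integer solutions if and only if gcd(7, 7) divides 7. Since 7 | 7, solutions exist.

Yes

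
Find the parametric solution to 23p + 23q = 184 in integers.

Step 1: Compute gcd(23, 23) = 23.
Since 23 divides 184, solutions exist.

Step 2: Find a particular solution using extended Euclidean algorithm.
We get p₀ = 0, q₀ = 8.
Check: 23*0 + 23*8 = 184 = 184 ✓

Step 3: Write the general solution.
p = 0 + (23/23)t = 0 + 1t
q = 8 - (23/23)t = 8 - 1t
for any integer t.

p = 0 + 1t, q = 8 - 1t for integer t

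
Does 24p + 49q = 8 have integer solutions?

Step 1: Compute gcd(24, 49).
gcd(24, 49) = 1

Step 2: Check divisibility.
Does 1 divide 8? 8 = 1 x 8, so yes.

By the theorem on linear Diophantine equations, 24p + 49q = 8 has integer solutions if and only if gcd(24, 49) divides 8. Since 1 | 8, solutions exist.

Yes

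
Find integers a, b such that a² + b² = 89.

We need to find integers a, b > 0 such that a² + b² = 89.
Trying a = 5: b² = 89 - 5² = 89 - 25 = 64
b = 8
Check: 5² + 8² = 25 + 64 = 89 ✓

89 = 5² + 8²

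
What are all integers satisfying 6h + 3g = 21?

Step 1: Compute gcd(6, 3) = 3.
Since 3 divides 21, solutions exist.

Step 2: Find a particular solution using extended Euclidean algorithm.
We get h₀ = 0, g₀ = 7.
Check: 6*0 + 3*7 = 21 = 21 ✓

Step 3: Write the general solution.
h = 0 + (3/3)t = 0 + 1t
g = 7 - (6/3)t = 7 - 2t
for any integer t.

h = 0 + 1t, g = 7 - 2t for integer t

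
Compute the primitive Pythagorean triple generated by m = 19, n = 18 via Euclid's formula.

a = m² - n² = 361 - 324 = 37
b = 2mn = 2·19·18 = 684
c = m² + n² = 361 + 324 = 685
Verify: 37² + 684² = 1369 + 467856 = 469225 = 685² ✓

(37, 684, 685)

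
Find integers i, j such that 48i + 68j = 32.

Step 1: Check solvability.
gcd(48, 68) = 4
Since 4 divides 32, solutions exist.

Step 2: Apply extended Euclidean algorithm to find gcd.
We find integers such that 48*x0 + 68*y0 = 4

Step 3: Scale the particular solution.
Multiply by 32/4 = 8:
i = -56, j = 40

Step 4: Verify.
48*(-56) + 68*(40) = 32 = 32 ✓

i = -56, j = 40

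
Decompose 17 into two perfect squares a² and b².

We need to find integers a, b > 0 such that a² + b² = 17.
Trying a = 1: b² = 17 - 1² = 17 - 1 = 16
b = 4
Check: 1² + 4² = 1 + 16 = 17 ✓

17 = 1² + 4²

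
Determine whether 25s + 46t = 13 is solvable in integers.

Step 1: Compute gcd(25, 46).
gcd(25, 46) = 1

Step 2: Check divisibility.
Does 1 divide 13? 13 = 1 x 13, so yes.

By the theorem on linear Diophantine equations, 25s + 46t = 13 has integer solutions if and only if gcd(25, 46) divides 13. Since 1 | 13, solutions exist.

Yes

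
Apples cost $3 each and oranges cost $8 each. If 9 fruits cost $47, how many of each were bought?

Let a = apples, o = oranges.
a + o = 9
3a + 8o = 47
Substitute o = 9 - a:
3a + 8(9 - a) = 47
(3 - 8)a = 47 - 72
-5a = -25
a = 5, o = 9 - 5 = 4

Apples: 5, Oranges: 4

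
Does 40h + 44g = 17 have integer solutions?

Step 1: Compute gcd(40, 44).
gcd(40, 44) = 4

Step 2: Check divisibility.
Does 4 divide 17? 17 = 4 x 4 + 1, so no.

By the theorem on linear Diophantine equations, 40h + 44g = 17 has integer solutions if and only if gcd(40, 44) divides 17. Since 4 does not divide 17, no solutions exist.

No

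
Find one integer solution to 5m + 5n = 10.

Step 1: Check solvability.
gcd(5, 5) = 5
Since 5 divides 10, solutions exist.

Step 2: Apply extended Euclidean algorithm to find gcd.
We find integers such that 5*x0 + 5*y0 = 5

Step 3: Scale the particular solution.
Multiply by 10/5 = 2:
m = 0, n = 2

Step 4: Verify.
5*(0) + 5*(2) = 10 = 10 ✓

m = 0, n = 2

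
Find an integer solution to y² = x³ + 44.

Try small integer x values and check whether x³ + 44 is a perfect square.
x = -2: x³ + 44 = -2³ + 44 = -8 + 44 = 36
Is 36 a perfect square? 6² = 36 ✓
So (x, y) = (-2, 6) is a solution.

x = -2, y = 6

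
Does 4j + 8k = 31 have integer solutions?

Step 1: Compute gcd(4, 8).
gcd(4, 8) = 4

Step 2: Check divisibility.
Does 4 divide 31? 31 = 4 x 7 + 3, so no.

By the theorem on linear Diophantine equations, 4j + 8k = 31 has integer solutions if and only if gcd(4, 8) divides 31. Since 4 does not divide 31, no solutions exist.

No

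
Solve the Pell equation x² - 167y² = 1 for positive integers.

We seek the smallest positive integers (x, y) with x² - 167y² = 1, i.e., x² = 167y² + 1.
Try successive y values:
y = 1: x² = 167·1² + 1 = 168, not a perfect square
y = 2: x² = 167·2² + 1 = 669, not a perfect square
y = 3: x² = 167·3² + 1 = 1504, not a perfect square
... continuing the search (or via continued fractions) ...
y = 13: x² = 167·13² + 1 = 28224, x = 168 ✓

Verify: 168² - 167·13² = 28224 - 28223 = 1 ✓

x = 168, y = 13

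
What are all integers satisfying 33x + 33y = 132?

Step 1: Compute gcd(33, 33) = 33.
Since 33 divides 132, solutions exist.

Step 2: Find a particular solution using extended Euclidean algorithm.
We get x₀ = 0, y₀ = 4.
Check: 33*0 + 33*4 = 132 = 132 ✓

Step 3: Write the general solution.
x = 0 + (33/33)t = 0 + 1t
y = 4 - (33/33)t = 4 - 1t
for any integer t.

x = 0 + 1t, y = 4 - 1t for integer t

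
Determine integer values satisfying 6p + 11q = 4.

Step 1: Check solvability.
gcd(6, 11) = 1
Since 1 divides 4, solutions exist.

Step 2: Apply extended Euclidean algorithm to find gcd.
We find integers such that 6*x0 + 11*y0 = 1

Step 3: Scale the particular solution.
Multiply by 4/1 = 4:
p = 8, q = -4

Step 4: Verify.
6*(8) + 11*(-4) = 4 = 4 ✓

p = 8, q = -4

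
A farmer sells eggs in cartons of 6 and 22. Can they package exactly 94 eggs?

We need non-negative a, b with 6a + 22b = 94.
gcd(6, 22) = 2 divides 94.
Try a = 1: 22b = 94 - 6 = 88, so b = 4.
One way: 1 cartons of 6 and 4 cartons of 22.

Yes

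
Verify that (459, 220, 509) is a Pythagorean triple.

Compute a² + b² = 459² + 220² = 210681 + 48400 = 259081
Compute c² = 509² = 259081
Since 259081 = 259081, confirmed.

Yes, it is a Pythagorean triple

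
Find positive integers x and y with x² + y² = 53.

We need to find integers x, y > 0 such that x² + y² = 53.
Trying x = 2: y² = 53 - 2² = 53 - 4 = 49
y = 7
Check: 2² + 7² = 4 + 49 = 53 ✓

53 = 2² + 7²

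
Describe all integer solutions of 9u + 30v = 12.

Step 1: Compute gcd(9, 30) = 3.
Since 3 divides 12, solutions exist.

Step 2: Find a particular solution using extended Euclidean algorithm.
We get u₀ = -12, v₀ = 4.
Check: 9*-12 + 30*4 = 12 = 12 ✓

Step 3: Write the general solution.
u = -12 + (30/3)t = -12 + 10t
v = 4 - (9/3)t = 4 - 3t
for any integer t.

u = -12 + 10t, v = 4 - 3t for integer t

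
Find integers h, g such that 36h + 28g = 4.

Step 1: Check solvability.
gcd(36, 28) = 4
Since 4 divides 4, solutions exist.

Step 2: Apply extended Euclidean algorithm to find gcd.
We find integers such that 36*x0 + 28*y0 = 4

Step 3: Scale the particular solution.
Multiply by 4/4 = 1:
h = -3, g = 4

Step 4: Verify.
36*(-3) + 28*(4) = 4 = 4 ✓

h = -3, g = 4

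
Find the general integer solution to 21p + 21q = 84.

Step 1: Compute gcd(21, 21) = 21.
Since 21 divides 84, solutions exist.

Step 2: Find a particular solution using extended Euclidean algorithm.
We get p₀ = 0, q₀ = 4.
Check: 21*0 + 21*4 = 84 = 84 ✓

Step 3: Write the general solution.
p = 0 + (21/21)t = 0 + 1t
q = 4 - (21/21)t = 4 - 1t
for any integer t.

p = 0 + 1t, q = 4 - 1t for integer t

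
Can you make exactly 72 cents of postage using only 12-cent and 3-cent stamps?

We need non-negative x, y with 12x + 3y = 72.
gcd(12, 3) = 3 divides 72, so integer solutions exist.
Search for a non-negative one: x = 0 gives 3y = 72 - 0 = 72, so y = 24.
Check: 12·0 + 3·24 = 72 ✓

Yes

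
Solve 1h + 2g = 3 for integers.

Step 1: Check solvability.
gcd(1, 2) = 1
Since 1 divides 3, solutions exist.

Step 2: Apply extended Euclidean algorithm to find gcd.
We find integers such that 1*x0 + 2*y0 = 1

Step 3: Scale the particular solution.
Multiply by 3/1 = 3:
h = 3, g = 0

Step 4: Verify.
1*(3) + 2*(0) = 3 = 3 ✓

h = 3, g = 0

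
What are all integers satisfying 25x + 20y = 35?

Step 1: Compute gcd(25, 20) = 5.
Since 5 divides 35, solutions exist.

Step 2: Find a particular solution using extended Euclidean algorithm.
We get x₀ = 7, y₀ = -7.
Check: 25*7 + 20*-7 = 35 = 35 ✓

Step 3: Write the general solution.
x = 7 + (20/5)t = 7 + 4t
y = -7 - (25/5)t = -7 - 5t
for any integer t.

x = 7 + 4t, y = -7 - 5t for integer t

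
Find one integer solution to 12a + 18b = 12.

Step 1: Check solvability.
gcd(12, 18) = 6
Since 6 divides 12, solutions exist.

Step 2: Apply extended Euclidean algorithm to find gcd.
We find integers such that 12*x0 + 18*y0 = 6

Step 3: Scale the particular solution.
Multiply by 12/6 = 2:
a = -2, b = 2

Step 4: Verify.
12*(-2) + 18*(2) = 12 = 12 ✓

a = -2, b = 2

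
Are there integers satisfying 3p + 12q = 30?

Step 1: Compute gcd(3, 12).
gcd(3, 12) = 3

Step 2: Check divisibility.
Does 3 divide 30? 30 = 3 x 10, so yes.

By the theorem on linear Diophantine equations, 3p + 12q = 30 has integer solutions if and only if gcd(3, 12) divides 30. Since 3 | 30, solutions exist.

Yes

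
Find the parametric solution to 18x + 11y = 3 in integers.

Step 1: Compute gcd(18, 11) = 1.
Since 1 divides 3, solutions exist.

Step 2: Find a particular solution using extended Euclidean algorithm.
We get x₀ = -9, y₀ = 15.
Check: 18*-9 + 11*15 = 3 = 3 ✓

Step 3: Write the general solution.
x = -9 + (11/1)t = -9 + 11t
y = 15 - (18/1)t = 15 - 18t
for any integer t.

x = -9 + 11t, y = 15 - 18t for integer t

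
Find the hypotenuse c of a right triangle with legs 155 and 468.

c² = a² + b² = 155² + 468² = 24025 + 219024 = 243049
c = sqrt(243049) = 493

493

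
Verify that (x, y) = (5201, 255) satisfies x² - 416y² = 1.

Compute x² = 5201² = 27050401
Compute 416y² = 416·255² = 416·65025 = 27050400
x² - 416y² = 27050401 - 27050400 = 1
Since this equals 1, (5201, 255) is a solution.

Yes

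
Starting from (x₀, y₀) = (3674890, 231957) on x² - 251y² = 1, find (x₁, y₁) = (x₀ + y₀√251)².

Solutions to x² - Dy² = 1 are generated by powers of (x₀ + y₀√D).
The next solution satisfies x₁ + y₁√251 = (x₀ + y₀√251)², giving:
x₁ = x₀² + 251y₀² = 3674890² + 251·231957² = 13504816512100 + 13504816512099 = 27009633024199
y₁ = 2x₀y₀ = 2·3674890·231957 = 1704832919460

Verify: 27009633024199² - 251·1704832919460² = 729520276101901218519591601 - 729520276101901218519591600 = 1 ✓

x = 27009633024199, y = 1704832919460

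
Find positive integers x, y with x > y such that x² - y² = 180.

Factor: x² - y² = (x+y)(x-y) = 180.
We need two factors of 180 with the same parity.
Use x+y = 90 and x-y = 2 (product 90·2 = 180).
Adding: 2x = 92, so x = 46.
Subtracting: 2y = 88, so y = 44.
Check: 46² - 44² = 2116 - 1936 = 180 ✓

x = 46, y = 44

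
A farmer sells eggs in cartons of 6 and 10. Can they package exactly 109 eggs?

We need non-negative a, b with 6a + 10b = 109.
gcd(6, 10) = 2, and 2 does not divide 109.
No integer solutions exist.

No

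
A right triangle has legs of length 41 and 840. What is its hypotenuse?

c² = a² + b² = 41² + 840² = 1681 + 705600 = 707281
c = 841

841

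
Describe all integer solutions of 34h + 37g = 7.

Step 1: Compute gcd(34, 37) = 1.
Since 1 divides 7, solutions exist.

Step 2: Find a particular solution using extended Euclidean algorithm.
We get h₀ = 84, g₀ = -77.
Check: 34*84 + 37*-77 = 7 = 7 ✓

Step 3: Write the general solution.
h = 84 + (37/1)t = 84 + 37t
g = -77 - (34/1)t = -77 - 34t
for any integer t.

h = 84 + 37t, g = -77 - 34t for integer t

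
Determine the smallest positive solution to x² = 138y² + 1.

We seek the smallest positive integers (x, y) with x² - 138y² = 1, i.e., x² = 138y² + 1.
Try successive y values:
y = 1: x² = 138·1² + 1 = 139, not a perfect square
y = 2: x² = 138·2² + 1 = 553, not a perfect square
y = 3: x² = 138·3² + 1 = 1243, not a perfect square
... continuing the search (or via continued fractions) ...
y = 4: x² = 138·4² + 1 = 2209, x = 47 ✓

Verify: 47² - 138·4² = 2209 - 2208 = 1 ✓

x = 47, y = 4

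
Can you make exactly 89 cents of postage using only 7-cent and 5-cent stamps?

We need non-negative x, y with 7x + 5y = 89.
gcd(7, 5) = 1 divides 89, so integer solutions exist.
Search for a non-negative one: x = 2 gives 5y = 89 - 14 = 75, so y = 15.
Check: 7·2 + 5·15 = 89 ✓

Yes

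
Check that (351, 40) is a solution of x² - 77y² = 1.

Compute x² = 351² = 123201
Compute 77y² = 77·40² = 77·1600 = 123200
x² - 77y² = 123201 - 123200 = 1
Since this equals 1, (351, 40) is a solution.

Yes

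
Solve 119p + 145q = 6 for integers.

Step 1: Check solvability.
gcd(119, 145) = 1
Since 1 divides 6, solutions exist.

Step 2: Apply extended Euclidean algorithm to find gcd.
We find integers such that 119*x0 + 145*y0 = 1

Step 3: Scale the particular solution.
Multiply by 6/1 = 6:
p = 234, q = -192

Step 4: Verify.
119*(234) + 145*(-192) = 6 = 6 ✓

p = 234, q = -192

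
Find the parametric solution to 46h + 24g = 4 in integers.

Step 1: Compute gcd(46, 24) = 2.
Since 2 divides 4, solutions exist.

Step 2: Find a particular solution using extended Euclidean algorithm.
We get h₀ = -2, g₀ = 4.
Check: 46*-2 + 24*4 = 4 = 4 ✓

Step 3: Write the general solution.
h = -2 + (24/2)t = -2 + 12t
g = 4 - (46/2)t = 4 - 23t
for any integer t.

h = -2 + 12t, g = 4 - 23t for integer t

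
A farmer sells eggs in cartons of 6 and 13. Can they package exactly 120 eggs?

We need non-negative a, b with 6a + 13b = 120.
gcd(6, 13) = 1 divides 120.
Try a = 7: 13b = 120 - 42 = 78, so b = 6.
One way: 7 cartons of 6 and 6 cartons of 13.

Yes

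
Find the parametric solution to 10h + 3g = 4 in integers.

Step 1: Compute gcd(10, 3) = 1.
Since 1 divides 4, solutions exist.

Step 2: Find a particular solution using extended Euclidean algorithm.
We get h₀ = 4, g₀ = -12.
Check: 10*4 + 3*-12 = 4 = 4 ✓

Step 3: Write the general solution.
h = 4 + (3/1)t = 4 + 3t
g = -12 - (10/1)t = -12 - 10t
for any integer t.

h = 4 + 3t, g = -12 - 10t for integer t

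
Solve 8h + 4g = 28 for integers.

Step 1: Check solvability.
gcd(8, 4) = 4
Since 4 divides 28, solutions exist.

Step 2: Apply extended Euclidean algorithm to find gcd.
We find integers such that 8*x0 + 4*y0 = 4

Step 3: Scale the particular solution.
Multiply by 28/4 = 7:
h = 0, g = 7

Step 4: Verify.
8*(0) + 4*(7) = 28 = 28 ✓

h = 0, g = 7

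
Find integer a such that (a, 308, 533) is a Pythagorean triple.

a² = c² - b² = 533² - 308² = 284089 - 94864 = 189225
a = sqrt(189225) = 435

435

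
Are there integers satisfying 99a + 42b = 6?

Step 1: Compute gcd(99, 42).
gcd(99, 42) = 3

Step 2: Check divisibility.
Does 3 divide 6? 6 = 3 x 2, so yes.

By the theorem on linear Diophantine equations, 99a + 42b = 6 has integer solutions if and only if gcd(99, 42) divides 6. Since 3 | 6, solutions exist.

Yes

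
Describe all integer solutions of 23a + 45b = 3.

Step 1: Compute gcd(23, 45) = 1.
Since 1 divides 3, solutions exist.

Step 2: Find a particular solution using extended Euclidean algorithm.
We get a₀ = 6, b₀ = -3.
Check: 23*6 + 45*-3 = 3 = 3 ✓

Step 3: Write the general solution.
a = 6 + (45/1)t = 6 + 45t
b = -3 - (23/1)t = -3 - 23t
for any integer t.

a = 6 + 45t, b = -3 - 23t for integer t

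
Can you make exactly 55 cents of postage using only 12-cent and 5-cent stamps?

We need non-negative x, y with 12x + 5y = 55.
gcd(12, 5) = 1 divides 55, so integer solutions exist.
Search for a non-negative one: x = 0 gives 5y = 55 - 0 = 55, so y = 11.
Check: 12·0 + 5·11 = 55 ✓

Yes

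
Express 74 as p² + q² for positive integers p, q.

We need to find integers p, q > 0 such that p² + q² = 74.
Trying p = 5: q² = 74 - 5² = 74 - 25 = 49
q = 7
Check: 5² + 7² = 25 + 49 = 74 ✓

74 = 5² + 7²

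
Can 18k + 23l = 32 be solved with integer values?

Step 1: Compute gcd(18, 23).
gcd(18, 23) = 1

Step 2: Check divisibility.
Does 1 divide 32? 32 = 1 x 32, so yes.

By the theorem on linear Diophantine equations, 18k + 23l = 32 has integer solutions if and only if gcd(18, 23) divides 32. Since 1 | 32, solutions exist.

Yes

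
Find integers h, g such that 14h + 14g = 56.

Step 1: Check solvability.
gcd(14, 14) = 14
Since 14 divides 56, solutions exist.

Step 2: Apply extended Euclidean algorithm to find gcd.
We find integers such that 14*x0 + 14*y0 = 14

Step 3: Scale the particular solution.
Multiply by 56/14 = 4:
h = 0, g = 4

Step 4: Verify.
14*(0) + 14*(4) = 56 = 56 ✓

h = 0, g = 4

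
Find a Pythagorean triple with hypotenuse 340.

We need a² + b² = 340² = 115600.
Trying: 52² + 336² = 2704 + 112896 = 115600 ✓

(52, 336, 340)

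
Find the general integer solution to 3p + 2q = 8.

Step 1: Compute gcd(3, 2) = 1.
Since 1 divides 8, solutions exist.

Step 2: Find a particular solution using extended Euclidean algorithm.
We get p₀ = 8, q₀ = -8.
Check: 3*8 + 2*-8 = 8 = 8 ✓

Step 3: Write the general solution.
p = 8 + (2/1)t = 8 + 2t
q = -8 - (3/1)t = -8 - 3t
for any integer t.

p = 8 + 2t, q = -8 - 3t for integer t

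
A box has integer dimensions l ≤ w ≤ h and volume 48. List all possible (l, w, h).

Iterate l from 1 to ⌊48^(1/3)⌋. For each l dividing 48, iterate w ≥ l with w dividing 48/l, and set h = 48/(l·w).
Triples found (9): (1×1×48), (1×2×24), (1×3×16), (1×4×12), (1×6×8), (2×2×12), (2×3×8), (2×4×6), (3×4×4)

(1×1×48), (1×2×24), (1×3×16), (1×4×12), (1×6×8), (2×2×12), (2×3×8), (2×4×6), (3×4×4)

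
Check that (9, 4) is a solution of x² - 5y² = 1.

Compute x² = 9² = 81
Compute 5y² = 5·4² = 5·16 = 80
x² - 5y² = 81 - 80 = 1
Since this equals 1, (9, 4) is a solution.

Yes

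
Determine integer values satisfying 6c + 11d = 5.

Step 1: Check solvability.
gcd(6, 11) = 1
Since 1 divides 5, solutions exist.

Step 2: Apply extended Euclidean algorithm to find gcd.
We find integers such that 6*x0 + 11*y0 = 1

Step 3: Scale the particular solution.
Multiply by 5/1 = 5:
c = 10, d = -5

Step 4: Verify.
6*(10) + 11*(-5) = 5 = 5 ✓

c = 10, d = -5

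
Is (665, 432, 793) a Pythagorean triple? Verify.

Compute a² + b² = 665² + 432² = 442225 + 186624 = 628849
Compute c² = 793² = 628849
Since 628849 = 628849, confirmed.

Yes, it is a Pythagorean triple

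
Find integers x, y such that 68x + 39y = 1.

Step 1: Check solvability.
gcd(68, 39) = 1
Since 1 divides 1, solutions exist.

Step 2: Apply extended Euclidean algorithm to find gcd.
We find integers such that 68*x0 + 39*y0 = 1

Step 3: Scale the particular solution.
Multiply by 1/1 = 1:
x = -4, y = 7

Step 4: Verify.
68*(-4) + 39*(7) = 1 = 1 ✓

x = -4, y = 7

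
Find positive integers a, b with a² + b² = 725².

We need a² + b² = 725² = 525625.
Trying: 333² + 644² = 110889 + 414736 = 525625 ✓

(333, 644, 725)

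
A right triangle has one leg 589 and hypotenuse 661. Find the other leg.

b² = c² - a² = 436921 - 346921 = 90000
b = 300

300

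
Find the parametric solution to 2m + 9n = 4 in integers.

Step 1: Compute gcd(2, 9) = 1.
Since 1 divides 4, solutions exist.

Step 2: Find a particular solution using extended Euclidean algorithm.
We get m₀ = -16, n₀ = 4.
Check: 2*-16 + 9*4 = 4 = 4 ✓

Step 3: Write the general solution.
m = -16 + (9/1)t = -16 + 9t
n = 4 - (2/1)t = 4 - 2t
for any integer t.

m = -16 + 9t, n = 4 - 2t for integer t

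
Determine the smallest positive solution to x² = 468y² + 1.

We seek the smallest positive integers (x, y) with x² - 468y² = 1, i.e., x² = 468y² + 1.
Try successive y values:
y = 1: x² = 468·1² + 1 = 469, not a perfect square
y = 2: x² = 468·2² + 1 = 1873, not a perfect square
y = 3: x² = 468·3² + 1 = 4213, not a perfect square
... continuing the search (or via continued fractions) ...
y = 30: x² = 468·30² + 1 = 421201, x = 649 ✓

Verify: 649² - 468·30² = 421201 - 421200 = 1 ✓

x = 649, y = 30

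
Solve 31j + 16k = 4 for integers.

Step 1: Check solvability.
gcd(31, 16) = 1
Since 1 divides 4, solutions exist.

Step 2: Apply extended Euclidean algorithm to find gcd.
We find integers such that 31*x0 + 16*y0 = 1

Step 3: Scale the particular solution.
Multiply by 4/1 = 4:
j = -4, k = 8

Step 4: Verify.
31*(-4) + 16*(8) = 4 = 4 ✓

j = -4, k = 8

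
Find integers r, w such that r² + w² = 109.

We need to find integers r, w > 0 such that r² + w² = 109.
Trying r = 3: w² = 109 - 3² = 109 - 9 = 100
w = 10
Check: 3² + 10² = 9 + 100 = 109 ✓

109 = 3² + 10²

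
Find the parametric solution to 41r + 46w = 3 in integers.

Step 1: Compute gcd(41, 46) = 1.
Since 1 divides 3, solutions exist.

Step 2: Find a particular solution using extended Euclidean algorithm.
We get r₀ = 27, w₀ = -24.
Check: 41*27 + 46*-24 = 3 = 3 ✓

Step 3: Write the general solution.
r = 27 + (46/1)t = 27 + 46t
w = -24 - (41/1)t = -24 - 41t
for any integer t.

r = 27 + 46t, w = -24 - 41t for integer t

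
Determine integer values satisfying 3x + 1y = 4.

Step 1: Check solvability.
gcd(3, 1) = 1
Since 1 divides 4, solutions exist.

Step 2: Apply extended Euclidean algorithm to find gcd.
We find integers such that 3*x0 + 1*y0 = 1

Step 3: Scale the particular solution.
Multiply by 4/1 = 4:
x = 0, y = 4

Step 4: Verify.
3*(0) + 1*(4) = 4 = 4 ✓

x = 0, y = 4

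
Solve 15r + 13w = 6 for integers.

Step 1: Check solvability.
gcd(15, 13) = 1
Since 1 divides 6, solutions exist.

Step 2: Apply extended Euclidean algorithm to find gcd.
We find integers such that 15*x0 + 13*y0 = 1

Step 3: Scale the particular solution.
Multiply by 6/1 = 6:
r = -36, w = 42

Step 4: Verify.
15*(-36) + 13*(42) = 6 = 6 ✓

r = -36, w = 42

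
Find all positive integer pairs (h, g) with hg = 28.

The positive divisors of 28 are: 1, 2, 4, 7, 14, 28.
Each divisor d gives the pair (d, 28/d):
(1, 28), (2, 14), (4, 7), (7, 4), (14, 2), (28, 1)

(1, 28), (2, 14), (4, 7), (7, 4), (14, 2), (28, 1)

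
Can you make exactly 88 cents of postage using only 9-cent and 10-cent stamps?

We need non-negative x, y with 9x + 10y = 88.
gcd(9, 10) = 1 divides 88, so integer solutions exist.
Search for a non-negative one: x = 2 gives 10y = 88 - 18 = 70, so y = 7.
Check: 9·2 + 10·7 = 88 ✓

Yes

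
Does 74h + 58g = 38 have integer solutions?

Step 1: Compute gcd(74, 58).
gcd(74, 58) = 2

Step 2: Check divisibility.
Does 2 divide 38? 38 = 2 x 19, so yes.

By the theorem on linear Diophantine equations, 74h + 58g = 38 has integer solutions if and only if gcd(74, 58) divides 38. Since 2 | 38, solutions exist.

Yes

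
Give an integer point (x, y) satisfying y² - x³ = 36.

Try small integer x values and check whether x³ + 36 is a perfect square.
x = 12: x³ + 36 = 12³ + 36 = 1728 + 36 = 1764
Is 1764 a perfect square? 42² = 1764 ✓
So (x, y) = (12, 42) is a solution.

x = 12, y = 42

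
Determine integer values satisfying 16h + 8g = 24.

Step 1: Check solvability.
gcd(16, 8) = 8
Since 8 divides 24, solutions exist.

Step 2: Apply extended Euclidean algorithm to find gcd.
We find integers such that 16*x0 + 8*y0 = 8

Step 3: Scale the particular solution.
Multiply by 24/8 = 3:
h = 0, g = 3

Step 4: Verify.
16*(0) + 8*(3) = 24 = 24 ✓

h = 0, g = 3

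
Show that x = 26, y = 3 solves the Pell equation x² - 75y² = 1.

Compute x² = 26² = 676
Compute 75y² = 75·3² = 75·9 = 675
x² - 75y² = 676 - 675 = 1
Since this equals 1, (26, 3) is a solution.

Yes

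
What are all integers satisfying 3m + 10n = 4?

Step 1: Compute gcd(3, 10) = 1.
Since 1 divides 4, solutions exist.

Step 2: Find a particular solution using extended Euclidean algorithm.
We get m₀ = -12, n₀ = 4.
Check: 3*-12 + 10*4 = 4 = 4 ✓

Step 3: Write the general solution.
m = -12 + (10/1)t = -12 + 10t
n = 4 - (3/1)t = 4 - 3t
for any integer t.

m = -12 + 10t, n = 4 - 3t for integer t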